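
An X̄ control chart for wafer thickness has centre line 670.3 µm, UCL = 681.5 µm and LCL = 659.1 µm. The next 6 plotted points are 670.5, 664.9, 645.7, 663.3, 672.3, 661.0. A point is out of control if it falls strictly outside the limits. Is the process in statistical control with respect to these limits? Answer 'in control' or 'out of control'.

Compare each point to [659.1, 681.5]: sample 3 = 645.7 < LCL.

out of control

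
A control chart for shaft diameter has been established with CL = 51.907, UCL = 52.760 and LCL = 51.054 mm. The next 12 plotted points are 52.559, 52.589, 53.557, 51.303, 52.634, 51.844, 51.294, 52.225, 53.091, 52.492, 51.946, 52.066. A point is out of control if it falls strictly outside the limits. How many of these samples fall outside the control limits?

2

Compare each point to [51.054, 52.760]: sample 3 = 53.557 > UCL; sample 9 = 53.091 > UCL.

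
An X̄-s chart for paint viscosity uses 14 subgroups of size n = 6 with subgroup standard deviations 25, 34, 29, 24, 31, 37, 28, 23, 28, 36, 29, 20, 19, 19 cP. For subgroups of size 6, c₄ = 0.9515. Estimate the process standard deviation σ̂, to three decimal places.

28.677

s̄ = (25 + 34 + 29 + 24 + 31 + 37 + 28 + 23 + 28 + 36 + 29 + 20 + 19 + 19) / 14 = 27.2857
σ̂ = s̄ / c₄ = 27.2857 / 0.9515 = 28.6765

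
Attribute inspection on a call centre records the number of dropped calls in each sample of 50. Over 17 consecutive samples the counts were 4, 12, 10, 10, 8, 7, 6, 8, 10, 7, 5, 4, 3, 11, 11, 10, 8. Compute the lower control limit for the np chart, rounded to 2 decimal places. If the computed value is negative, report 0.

p̄ = Σdᵢ / (k·n) = 134 / (17 × 50) = 0.15765
LCL = np̄ − 3·√(np̄(1−p̄)) = 7.8824 − 3 × 2.5768 = 0.1521

0.15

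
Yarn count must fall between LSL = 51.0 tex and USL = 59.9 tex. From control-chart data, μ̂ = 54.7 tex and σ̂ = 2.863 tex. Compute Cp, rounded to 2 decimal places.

Cp = (USL − LSL) / (6σ̂) = (59.9 − 51.0) / (6 × 2.863) = 8.9000 / 17.1780 = 0.5181

0.52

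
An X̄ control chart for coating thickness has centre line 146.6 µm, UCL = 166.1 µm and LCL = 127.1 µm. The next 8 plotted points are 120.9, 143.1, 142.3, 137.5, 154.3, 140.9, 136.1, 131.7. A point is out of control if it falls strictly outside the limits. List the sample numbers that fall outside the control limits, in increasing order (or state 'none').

Compare each point to [127.1, 166.1]: sample 1 = 120.9 < LCL.

1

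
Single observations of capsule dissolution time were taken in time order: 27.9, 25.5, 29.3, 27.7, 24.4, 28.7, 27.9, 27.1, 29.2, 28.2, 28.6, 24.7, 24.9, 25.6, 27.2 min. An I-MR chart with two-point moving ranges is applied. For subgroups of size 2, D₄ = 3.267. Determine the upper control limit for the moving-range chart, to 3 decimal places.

6.277

Moving ranges: 2.4, 3.8, 1.6, 3.3, 4.3, 0.8, 0.8, 2.1, 1.0, 0.4, 3.9, 0.2, 0.7, 1.6; M̄R̄ = 26.9000 / 14 = 1.9214
UCL_MR = D₄·M̄R̄ = 3.267 × 1.9214 = 6.2773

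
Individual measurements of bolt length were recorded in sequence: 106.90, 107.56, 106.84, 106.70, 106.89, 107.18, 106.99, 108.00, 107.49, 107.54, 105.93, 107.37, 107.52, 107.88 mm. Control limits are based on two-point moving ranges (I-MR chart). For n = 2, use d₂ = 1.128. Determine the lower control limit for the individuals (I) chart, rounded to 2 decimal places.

X̄ = (106.90 + 107.56 + 106.84 + 106.70 + 106.89 + 107.18 + 106.99 + 108.00 + 107.49 + 107.54 + 105.93 + 107.37 + 107.52 + 107.88) / 14 = 107.1993
Moving ranges: 0.66, 0.72, 0.14, 0.19, 0.29, 0.19, 1.01, 0.51, 0.05, 1.61, 1.44, 0.15, 0.36; M̄R̄ = 7.3200 / 13 = 0.5631
LCL = X̄ − 3·M̄R̄/d₂ = 107.1993 − 3 × 0.5631 / 1.128 = 105.7017

105.70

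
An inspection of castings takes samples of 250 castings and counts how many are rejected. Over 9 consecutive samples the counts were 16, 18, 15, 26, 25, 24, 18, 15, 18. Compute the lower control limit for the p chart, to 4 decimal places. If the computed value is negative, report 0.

p̄ = Σdᵢ / (k·n) = 175 / (9 × 250) = 0.07778
LCL = p̄ − 3·√(p̄(1−p̄)/n) = 0.07778 − 3 × 0.01694 = 0.02696

0.0270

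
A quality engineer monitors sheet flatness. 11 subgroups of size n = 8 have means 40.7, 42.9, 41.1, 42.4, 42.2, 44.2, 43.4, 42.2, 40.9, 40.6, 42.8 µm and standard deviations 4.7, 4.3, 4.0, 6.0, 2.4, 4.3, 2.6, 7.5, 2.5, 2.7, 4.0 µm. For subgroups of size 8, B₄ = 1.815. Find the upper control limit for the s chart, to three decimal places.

7.425

s̄ = (4.7 + 4.3 + 4.0 + 6.0 + 2.4 + 4.3 + 2.6 + 7.5 + 2.5 + 2.7 + 4.0) / 11 = 4.0909
UCL_s = B₄·s̄ = 1.815 × 4.0909 = 7.4250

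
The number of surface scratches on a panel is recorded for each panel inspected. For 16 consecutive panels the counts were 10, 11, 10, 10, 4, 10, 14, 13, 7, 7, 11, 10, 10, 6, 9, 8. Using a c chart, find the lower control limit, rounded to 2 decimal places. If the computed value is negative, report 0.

0.19

c̄ = (10 + 11 + 10 + 10 + 4 + 10 + 14 + 13 + 7 + 7 + 11 + 10 + 10 + 6 + 9 + 8) / 16 = 150 / 16 = 9.3750
LCL = c̄ − 3√c̄ = 9.3750 − 3 × 3.0619 = 0.1894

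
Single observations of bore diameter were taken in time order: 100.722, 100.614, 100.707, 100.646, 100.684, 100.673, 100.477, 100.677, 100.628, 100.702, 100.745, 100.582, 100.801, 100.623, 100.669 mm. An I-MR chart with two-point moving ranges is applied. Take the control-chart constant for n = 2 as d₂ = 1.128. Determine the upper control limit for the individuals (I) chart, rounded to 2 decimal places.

100.94

X̄ = (100.722 + 100.614 + 100.707 + 100.646 + 100.684 + 100.673 + 100.477 + 100.677 + 100.628 + 100.702 + 100.745 + 100.582 + 100.801 + 100.623 + 100.669) / 15 = 100.6633
Moving ranges: 0.108, 0.093, 0.061, 0.038, 0.011, 0.196, 0.200, 0.049, 0.074, 0.043, 0.163, 0.219, 0.178, 0.046; M̄R̄ = 1.4790 / 14 = 0.1056
UCL = X̄ + 3·M̄R̄/d₂ = 100.6633 + 3 × 0.1056 / 1.128 = 100.9443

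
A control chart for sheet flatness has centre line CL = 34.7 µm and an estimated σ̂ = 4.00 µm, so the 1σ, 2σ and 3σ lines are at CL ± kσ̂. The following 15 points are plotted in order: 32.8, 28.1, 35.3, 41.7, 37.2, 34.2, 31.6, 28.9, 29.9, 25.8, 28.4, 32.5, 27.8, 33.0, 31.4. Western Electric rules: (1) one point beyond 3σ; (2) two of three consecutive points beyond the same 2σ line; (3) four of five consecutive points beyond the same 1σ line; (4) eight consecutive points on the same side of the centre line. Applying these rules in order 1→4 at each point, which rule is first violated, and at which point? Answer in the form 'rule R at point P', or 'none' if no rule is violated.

Zone of each point (C = within 1σ̂, B = 1σ̂–2σ̂, A = 2σ̂–3σ̂, * = beyond 3σ̂; sign = side of CL): 1:-C, 2:-B, 3:+C, 4:+B, 5:+C, 6:-C, 7:-C, 8:-B, 9:-B, 10:-A, 11:-B, 12:-C, 13:-B, 14:-C, 15:-C
Rule 3 (four of five consecutive points beyond the same 1σ limit) is satisfied at point 11.

rule 3 at point 11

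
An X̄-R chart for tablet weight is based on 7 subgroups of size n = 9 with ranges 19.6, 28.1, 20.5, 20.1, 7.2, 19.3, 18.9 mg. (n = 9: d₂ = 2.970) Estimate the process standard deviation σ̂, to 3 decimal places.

6.431

R̄ = (19.6 + 28.1 + 20.5 + 20.1 + 7.2 + 19.3 + 18.9) / 7 = 19.1000
σ̂ = R̄ / d₂ = 19.1000 / 2.970 = 6.4310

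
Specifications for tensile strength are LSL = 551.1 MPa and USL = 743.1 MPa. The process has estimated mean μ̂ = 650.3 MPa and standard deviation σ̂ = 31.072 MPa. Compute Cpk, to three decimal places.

0.996

Cpu = (USL − μ̂) / (3σ̂) = (743.1 − 650.3) / (3 × 31.072) = 0.9955; Cpl = (μ̂ − LSL) / (3σ̂) = (650.3 − 551.1) / (3 × 31.072) = 1.0642; Cpk = min(Cpu, Cpl) = 0.9955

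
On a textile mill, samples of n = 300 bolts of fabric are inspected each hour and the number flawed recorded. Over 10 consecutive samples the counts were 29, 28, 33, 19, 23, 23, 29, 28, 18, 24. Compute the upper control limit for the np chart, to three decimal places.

39.865

p̄ = Σdᵢ / (k·n) = 254 / (10 × 300) = 0.08467
UCL = np̄ + 3·√(np̄(1−p̄)) = 25.4000 + 3 × √(25.4000×0.91533) = 25.4000 + 3 × 4.8218 = 39.8653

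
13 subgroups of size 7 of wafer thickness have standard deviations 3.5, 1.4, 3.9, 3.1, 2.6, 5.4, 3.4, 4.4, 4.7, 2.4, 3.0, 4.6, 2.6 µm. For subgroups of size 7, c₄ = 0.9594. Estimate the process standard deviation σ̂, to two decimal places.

s̄ = (3.5 + 1.4 + 3.9 + 3.1 + 2.6 + 5.4 + 3.4 + 4.4 + 4.7 + 2.4 + 3.0 + 4.6 + 2.6) / 13 = 3.4615
σ̂ = s̄ / c₄ = 3.4615 / 0.9594 = 3.6080

3.61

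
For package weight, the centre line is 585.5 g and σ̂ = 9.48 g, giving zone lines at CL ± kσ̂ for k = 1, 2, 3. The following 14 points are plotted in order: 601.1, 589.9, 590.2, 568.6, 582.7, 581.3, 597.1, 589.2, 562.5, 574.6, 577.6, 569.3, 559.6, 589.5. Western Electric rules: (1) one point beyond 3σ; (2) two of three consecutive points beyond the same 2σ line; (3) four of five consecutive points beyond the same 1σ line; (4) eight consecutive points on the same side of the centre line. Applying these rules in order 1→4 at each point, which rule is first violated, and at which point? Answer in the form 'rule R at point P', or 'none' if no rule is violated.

Zone of each point (C = within 1σ̂, B = 1σ̂–2σ̂, A = 2σ̂–3σ̂, * = beyond 3σ̂; sign = side of CL): 1:+B, 2:+C, 3:+C, 4:-B, 5:-C, 6:-C, 7:+B, 8:+C, 9:-A, 10:-B, 11:-C, 12:-B, 13:-A, 14:+C
Rule 3 (four of five consecutive points beyond the same 1σ limit) is satisfied at point 13.

rule 3 at point 13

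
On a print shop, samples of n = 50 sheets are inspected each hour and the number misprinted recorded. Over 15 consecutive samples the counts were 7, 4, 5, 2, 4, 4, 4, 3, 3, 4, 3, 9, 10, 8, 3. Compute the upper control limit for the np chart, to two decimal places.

11.15

p̄ = Σdᵢ / (k·n) = 73 / (15 × 50) = 0.09733
UCL = np̄ + 3·√(np̄(1−p̄)) = 4.8667 + 3 × √(4.8667×0.90267) = 4.8667 + 3 × 2.0959 = 11.1545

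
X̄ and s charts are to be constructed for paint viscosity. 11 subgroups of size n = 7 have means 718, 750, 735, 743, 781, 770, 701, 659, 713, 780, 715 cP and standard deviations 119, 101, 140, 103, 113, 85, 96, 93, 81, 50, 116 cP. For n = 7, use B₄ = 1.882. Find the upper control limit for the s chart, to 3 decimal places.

s̄ = (119 + 101 + 140 + 103 + 113 + 85 + 96 + 93 + 81 + 50 + 116) / 11 = 99.7273
UCL_s = B₄·s̄ = 1.882 × 99.7273 = 187.6867

187.687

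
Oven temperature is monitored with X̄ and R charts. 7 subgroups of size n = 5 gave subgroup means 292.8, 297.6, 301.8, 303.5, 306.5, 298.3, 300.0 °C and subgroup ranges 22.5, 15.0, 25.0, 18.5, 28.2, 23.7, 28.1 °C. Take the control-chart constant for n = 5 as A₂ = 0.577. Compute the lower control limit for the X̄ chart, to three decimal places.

X̄̄ = (292.8 + 297.6 + 301.8 + 303.5 + 306.5 + 298.3 + 300.0) / 7 = 2100.5000 / 7 = 300.0714
R̄ = (22.5 + 15.0 + 25.0 + 18.5 + 28.2 + 23.7 + 28.1) / 7 = 161.0000 / 7 = 23.0000
LCL = X̄̄ − A₂·R̄ = 300.0714 − 0.577 × 23.0000 = 286.8004

286.800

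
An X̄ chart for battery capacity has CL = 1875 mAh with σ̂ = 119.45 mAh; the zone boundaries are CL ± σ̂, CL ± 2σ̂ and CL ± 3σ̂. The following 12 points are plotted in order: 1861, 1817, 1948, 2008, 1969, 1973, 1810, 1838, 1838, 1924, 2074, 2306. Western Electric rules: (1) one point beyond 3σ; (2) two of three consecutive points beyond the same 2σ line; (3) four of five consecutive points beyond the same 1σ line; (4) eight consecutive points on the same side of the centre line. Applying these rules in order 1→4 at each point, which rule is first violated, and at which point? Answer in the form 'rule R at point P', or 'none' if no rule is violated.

rule 1 at point 12

Zone of each point (C = within 1σ̂, B = 1σ̂–2σ̂, A = 2σ̂–3σ̂, * = beyond 3σ̂; sign = side of CL): 1:-C, 2:-C, 3:+C, 4:+B, 5:+C, 6:+C, 7:-C, 8:-C, 9:-C, 10:+C, 11:+B, 12:+*
Rule 1 (one point beyond the 3σ limits) is satisfied at point 12.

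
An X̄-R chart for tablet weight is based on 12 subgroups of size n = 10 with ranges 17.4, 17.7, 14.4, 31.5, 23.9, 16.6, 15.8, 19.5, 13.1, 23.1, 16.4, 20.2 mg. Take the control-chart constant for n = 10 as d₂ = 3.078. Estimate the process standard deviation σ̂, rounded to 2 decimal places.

6.22

R̄ = (17.4 + 17.7 + 14.4 + 31.5 + 23.9 + 16.6 + 15.8 + 19.5 + 13.1 + 23.1 + 16.4 + 20.2) / 12 = 19.1333
σ̂ = R̄ / d₂ = 19.1333 / 3.078 = 6.2162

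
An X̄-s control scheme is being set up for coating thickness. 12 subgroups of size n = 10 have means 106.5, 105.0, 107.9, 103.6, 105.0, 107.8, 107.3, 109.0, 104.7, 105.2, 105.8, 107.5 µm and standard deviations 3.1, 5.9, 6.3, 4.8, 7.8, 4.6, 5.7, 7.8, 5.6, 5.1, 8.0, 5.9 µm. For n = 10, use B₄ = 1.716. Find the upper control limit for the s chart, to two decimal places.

s̄ = (3.1 + 5.9 + 6.3 + 4.8 + 7.8 + 4.6 + 5.7 + 7.8 + 5.6 + 5.1 + 8.0 + 5.9) / 12 = 5.8833
UCL_s = B₄·s̄ = 1.716 × 5.8833 = 10.0958

10.10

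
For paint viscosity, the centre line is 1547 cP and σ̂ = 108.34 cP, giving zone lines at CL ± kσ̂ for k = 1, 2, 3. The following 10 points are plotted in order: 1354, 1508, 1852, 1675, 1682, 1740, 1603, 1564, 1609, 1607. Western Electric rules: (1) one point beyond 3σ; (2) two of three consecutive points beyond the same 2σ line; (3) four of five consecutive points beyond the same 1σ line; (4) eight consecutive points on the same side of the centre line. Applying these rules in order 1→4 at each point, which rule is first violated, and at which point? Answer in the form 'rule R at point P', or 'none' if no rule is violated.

rule 3 at point 6

Zone of each point (C = within 1σ̂, B = 1σ̂–2σ̂, A = 2σ̂–3σ̂, * = beyond 3σ̂; sign = side of CL): 1:-B, 2:-C, 3:+A, 4:+B, 5:+B, 6:+B, 7:+C, 8:+C, 9:+C, 10:+C
Rule 3 (four of five consecutive points beyond the same 1σ limit) is satisfied at point 6.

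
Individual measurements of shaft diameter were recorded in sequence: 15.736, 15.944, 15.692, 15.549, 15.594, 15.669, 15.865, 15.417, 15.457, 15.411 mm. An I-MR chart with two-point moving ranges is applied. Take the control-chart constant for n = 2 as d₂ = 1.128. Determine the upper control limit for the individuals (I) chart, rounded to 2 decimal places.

X̄ = (15.736 + 15.944 + 15.692 + 15.549 + 15.594 + 15.669 + 15.865 + 15.417 + 15.457 + 15.411) / 10 = 15.6334
Moving ranges: 0.208, 0.252, 0.143, 0.045, 0.075, 0.196, 0.448, 0.040, 0.046; M̄R̄ = 1.4530 / 9 = 0.1614
UCL = X̄ + 3·M̄R̄/d₂ = 15.6334 + 3 × 0.1614 / 1.128 = 16.0628

16.06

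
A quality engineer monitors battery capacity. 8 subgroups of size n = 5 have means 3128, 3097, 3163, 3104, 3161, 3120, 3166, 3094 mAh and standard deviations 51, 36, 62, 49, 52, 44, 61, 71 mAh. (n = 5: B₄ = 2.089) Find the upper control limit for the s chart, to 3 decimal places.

s̄ = (51 + 36 + 62 + 49 + 52 + 44 + 61 + 71) / 8 = 53.2500
UCL_s = B₄·s̄ = 2.089 × 53.2500 = 111.2392

111.239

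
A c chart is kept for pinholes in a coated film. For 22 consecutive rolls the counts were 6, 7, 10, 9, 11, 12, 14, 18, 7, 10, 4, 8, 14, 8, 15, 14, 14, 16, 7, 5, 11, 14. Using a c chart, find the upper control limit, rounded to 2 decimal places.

c̄ = (6 + 7 + 10 + 9 + 11 + 12 + 14 + 18 + 7 + 10 + 4 + 8 + 14 + 8 + 15 + 14 + 14 + 16 + 7 + 5 + 11 + 14) / 22 = 234 / 22 = 10.6364
UCL = c̄ + 3√c̄ = 10.6364 + 3 × √10.6364 = 10.6364 + 3 × 3.2613 = 20.4204

20.42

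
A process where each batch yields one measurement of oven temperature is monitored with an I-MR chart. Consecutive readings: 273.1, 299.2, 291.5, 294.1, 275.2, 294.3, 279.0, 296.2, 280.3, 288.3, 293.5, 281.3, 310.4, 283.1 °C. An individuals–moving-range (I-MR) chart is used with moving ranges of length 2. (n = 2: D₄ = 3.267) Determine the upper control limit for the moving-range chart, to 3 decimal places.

Moving ranges: 26.1, 7.7, 2.6, 18.9, 19.1, 15.3, 17.2, 15.9, 8.0, 5.2, 12.2, 29.1, 27.3; M̄R̄ = 204.6000 / 13 = 15.7385
UCL_MR = D₄·M̄R̄ = 3.267 × 15.7385 = 51.4176

51.418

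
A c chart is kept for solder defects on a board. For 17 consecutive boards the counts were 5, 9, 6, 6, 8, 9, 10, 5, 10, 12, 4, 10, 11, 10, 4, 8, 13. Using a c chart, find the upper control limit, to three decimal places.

16.844

c̄ = (5 + 9 + 6 + 6 + 8 + 9 + 10 + 5 + 10 + 12 + 4 + 10 + 11 + 10 + 4 + 8 + 13) / 17 = 140 / 17 = 8.2353
UCL = c̄ + 3√c̄ = 8.2353 + 3 × √8.2353 = 8.2353 + 3 × 2.8697 = 16.8445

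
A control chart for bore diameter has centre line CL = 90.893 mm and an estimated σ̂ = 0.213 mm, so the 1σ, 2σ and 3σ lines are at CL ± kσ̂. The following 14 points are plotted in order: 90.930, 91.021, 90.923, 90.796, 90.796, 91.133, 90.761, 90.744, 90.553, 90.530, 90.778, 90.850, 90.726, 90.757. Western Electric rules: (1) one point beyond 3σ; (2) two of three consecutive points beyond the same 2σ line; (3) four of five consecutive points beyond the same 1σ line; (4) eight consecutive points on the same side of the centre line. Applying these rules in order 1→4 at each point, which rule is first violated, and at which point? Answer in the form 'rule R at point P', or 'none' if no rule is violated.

rule 4 at point 14

Zone of each point (C = within 1σ̂, B = 1σ̂–2σ̂, A = 2σ̂–3σ̂, * = beyond 3σ̂; sign = side of CL): 1:+C, 2:+C, 3:+C, 4:-C, 5:-C, 6:+B, 7:-C, 8:-C, 9:-B, 10:-B, 11:-C, 12:-C, 13:-C, 14:-C
Rule 4 (eight consecutive points on the same side of the centre line) is satisfied at point 14.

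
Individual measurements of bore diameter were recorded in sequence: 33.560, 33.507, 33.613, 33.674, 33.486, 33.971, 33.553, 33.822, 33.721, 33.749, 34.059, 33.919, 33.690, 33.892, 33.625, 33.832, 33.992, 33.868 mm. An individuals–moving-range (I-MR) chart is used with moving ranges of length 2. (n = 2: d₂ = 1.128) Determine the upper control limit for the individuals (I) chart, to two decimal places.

34.28

X̄ = (33.560 + 33.507 + 33.613 + 33.674 + 33.486 + 33.971 + 33.553 + 33.822 + 33.721 + 33.749 + 34.059 + 33.919 + 33.690 + 33.892 + 33.625 + 33.832 + 33.992 + 33.868) / 18 = 33.7518
Moving ranges: 0.053, 0.106, 0.061, 0.188, 0.485, 0.418, 0.269, 0.101, 0.028, 0.310, 0.140, 0.229, 0.202, 0.267, 0.207, 0.160, 0.124; M̄R̄ = 3.3480 / 17 = 0.1969
UCL = X̄ + 3·M̄R̄/d₂ = 33.7518 + 3 × 0.1969 / 1.128 = 34.2756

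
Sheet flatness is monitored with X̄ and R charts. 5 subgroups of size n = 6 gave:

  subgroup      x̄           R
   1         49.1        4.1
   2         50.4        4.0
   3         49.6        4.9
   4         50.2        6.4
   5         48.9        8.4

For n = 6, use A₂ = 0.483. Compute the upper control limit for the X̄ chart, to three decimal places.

X̄̄ = (49.1 + 50.4 + 49.6 + 50.2 + 48.9) / 5 = 248.2000 / 5 = 49.6400
R̄ = (4.1 + 4.0 + 4.9 + 6.4 + 8.4) / 5 = 27.8000 / 5 = 5.5600
UCL = X̄̄ + A₂·R̄ = 49.6400 + 0.483 × 5.5600 = 52.3255

52.325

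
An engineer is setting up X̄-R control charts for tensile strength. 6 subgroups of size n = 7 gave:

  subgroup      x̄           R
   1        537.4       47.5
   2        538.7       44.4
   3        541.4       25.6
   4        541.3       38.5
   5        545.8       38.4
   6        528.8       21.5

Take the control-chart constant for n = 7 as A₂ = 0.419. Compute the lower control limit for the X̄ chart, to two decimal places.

523.82

X̄̄ = (537.4 + 538.7 + 541.4 + 541.3 + 545.8 + 528.8) / 6 = 3233.4000 / 6 = 538.9000
R̄ = (47.5 + 44.4 + 25.6 + 38.5 + 38.4 + 21.5) / 6 = 215.9000 / 6 = 35.9833
LCL = X̄̄ − A₂·R̄ = 538.9000 − 0.419 × 35.9833 = 523.8230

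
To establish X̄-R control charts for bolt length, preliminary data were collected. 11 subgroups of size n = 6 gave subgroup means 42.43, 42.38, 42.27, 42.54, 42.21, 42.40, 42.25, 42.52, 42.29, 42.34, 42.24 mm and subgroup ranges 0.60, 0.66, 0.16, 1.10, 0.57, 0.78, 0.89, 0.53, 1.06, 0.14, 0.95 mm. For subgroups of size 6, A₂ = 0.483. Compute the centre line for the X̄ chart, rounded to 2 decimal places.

42.35

X̄̄ = (42.43 + 42.38 + 42.27 + 42.54 + 42.21 + 42.40 + 42.25 + 42.52 + 42.29 + 42.34 + 42.24) / 11 = 465.8700 / 11 = 42.3518
CL = X̄̄ = 42.3518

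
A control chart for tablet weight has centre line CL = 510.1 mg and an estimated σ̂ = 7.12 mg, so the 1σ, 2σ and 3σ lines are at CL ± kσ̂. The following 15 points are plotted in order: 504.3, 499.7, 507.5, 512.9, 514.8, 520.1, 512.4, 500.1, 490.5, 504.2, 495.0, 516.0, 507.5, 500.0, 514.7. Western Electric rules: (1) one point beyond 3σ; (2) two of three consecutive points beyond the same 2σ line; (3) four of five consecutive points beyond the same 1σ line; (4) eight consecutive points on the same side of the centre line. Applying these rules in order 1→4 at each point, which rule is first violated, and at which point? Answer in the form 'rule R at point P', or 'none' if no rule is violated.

rule 2 at point 11

Zone of each point (C = within 1σ̂, B = 1σ̂–2σ̂, A = 2σ̂–3σ̂, * = beyond 3σ̂; sign = side of CL): 1:-C, 2:-B, 3:-C, 4:+C, 5:+C, 6:+B, 7:+C, 8:-B, 9:-A, 10:-C, 11:-A, 12:+C, 13:-C, 14:-B, 15:+C
Rule 2 (two of three consecutive points beyond the same 2σ limit) is satisfied at point 11.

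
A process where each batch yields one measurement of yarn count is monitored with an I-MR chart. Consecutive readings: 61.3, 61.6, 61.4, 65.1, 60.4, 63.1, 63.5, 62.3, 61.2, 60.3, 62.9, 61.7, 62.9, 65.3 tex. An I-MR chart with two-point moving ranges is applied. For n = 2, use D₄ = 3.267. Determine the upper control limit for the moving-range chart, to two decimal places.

5.68

Moving ranges: 0.3, 0.2, 3.7, 4.7, 2.7, 0.4, 1.2, 1.1, 0.9, 2.6, 1.2, 1.2, 2.4; M̄R̄ = 22.6000 / 13 = 1.7385
UCL_MR = D₄·M̄R̄ = 3.267 × 1.7385 = 5.6796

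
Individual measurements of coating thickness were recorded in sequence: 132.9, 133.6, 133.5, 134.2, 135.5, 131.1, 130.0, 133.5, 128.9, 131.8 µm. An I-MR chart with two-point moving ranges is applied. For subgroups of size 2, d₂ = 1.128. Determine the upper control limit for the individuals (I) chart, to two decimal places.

138.20

X̄ = (132.9 + 133.6 + 133.5 + 134.2 + 135.5 + 131.1 + 130.0 + 133.5 + 128.9 + 131.8) / 10 = 132.5000
Moving ranges: 0.7, 0.1, 0.7, 1.3, 4.4, 1.1, 3.5, 4.6, 2.9; M̄R̄ = 19.3000 / 9 = 2.1444
UCL = X̄ + 3·M̄R̄/d₂ = 132.5000 + 3 × 2.1444 / 1.128 = 138.2033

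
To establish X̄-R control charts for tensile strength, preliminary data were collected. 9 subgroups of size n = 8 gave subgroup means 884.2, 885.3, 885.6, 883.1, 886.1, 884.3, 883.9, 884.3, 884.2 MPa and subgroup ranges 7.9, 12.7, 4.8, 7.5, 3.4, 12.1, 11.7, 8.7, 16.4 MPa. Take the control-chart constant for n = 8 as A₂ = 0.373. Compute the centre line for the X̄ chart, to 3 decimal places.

X̄̄ = (884.2 + 885.3 + 885.6 + 883.1 + 886.1 + 884.3 + 883.9 + 884.3 + 884.2) / 9 = 7961.0000 / 9 = 884.5556
CL = X̄̄ = 884.5556

884.556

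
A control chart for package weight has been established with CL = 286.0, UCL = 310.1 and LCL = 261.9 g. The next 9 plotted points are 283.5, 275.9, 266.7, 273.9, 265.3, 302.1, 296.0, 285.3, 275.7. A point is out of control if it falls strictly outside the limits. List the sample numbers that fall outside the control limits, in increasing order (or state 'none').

All 9 points lie within [261.9, 310.1].

none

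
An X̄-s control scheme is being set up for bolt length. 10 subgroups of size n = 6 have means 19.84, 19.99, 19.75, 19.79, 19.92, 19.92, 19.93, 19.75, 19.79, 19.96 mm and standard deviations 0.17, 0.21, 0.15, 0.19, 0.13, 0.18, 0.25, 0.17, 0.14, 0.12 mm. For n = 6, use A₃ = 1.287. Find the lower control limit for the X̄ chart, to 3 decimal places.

X̄̄ = (19.84 + 19.99 + 19.75 + 19.79 + 19.92 + 19.92 + 19.93 + 19.75 + 19.79 + 19.96) / 10 = 19.8640
s̄ = (0.17 + 0.21 + 0.15 + 0.19 + 0.13 + 0.18 + 0.25 + 0.17 + 0.14 + 0.12) / 10 = 0.1710
LCL = X̄̄ − A₃·s̄ = 19.8640 − 1.287 × 0.1710 = 19.6439

19.644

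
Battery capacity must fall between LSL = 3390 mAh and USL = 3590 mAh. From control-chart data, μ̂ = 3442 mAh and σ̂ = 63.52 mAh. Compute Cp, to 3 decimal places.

0.525

Cp = (USL − LSL) / (6σ̂) = (3590 − 3390) / (6 × 63.52) = 200.0000 / 381.1200 = 0.5248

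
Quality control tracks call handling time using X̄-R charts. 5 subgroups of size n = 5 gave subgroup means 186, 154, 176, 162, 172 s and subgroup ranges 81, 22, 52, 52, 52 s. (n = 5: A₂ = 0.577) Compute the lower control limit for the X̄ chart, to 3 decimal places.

140.111

X̄̄ = (186 + 154 + 176 + 162 + 172) / 5 = 850.0000 / 5 = 170.0000
R̄ = (81 + 22 + 52 + 52 + 52) / 5 = 259.0000 / 5 = 51.8000
LCL = X̄̄ − A₂·R̄ = 170.0000 − 0.577 × 51.8000 = 140.1114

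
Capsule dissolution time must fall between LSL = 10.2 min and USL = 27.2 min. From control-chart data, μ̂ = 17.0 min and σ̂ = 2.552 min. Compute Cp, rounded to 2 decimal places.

Cp = (USL − LSL) / (6σ̂) = (27.2 − 10.2) / (6 × 2.552) = 17.0000 / 15.3120 = 1.1102

1.11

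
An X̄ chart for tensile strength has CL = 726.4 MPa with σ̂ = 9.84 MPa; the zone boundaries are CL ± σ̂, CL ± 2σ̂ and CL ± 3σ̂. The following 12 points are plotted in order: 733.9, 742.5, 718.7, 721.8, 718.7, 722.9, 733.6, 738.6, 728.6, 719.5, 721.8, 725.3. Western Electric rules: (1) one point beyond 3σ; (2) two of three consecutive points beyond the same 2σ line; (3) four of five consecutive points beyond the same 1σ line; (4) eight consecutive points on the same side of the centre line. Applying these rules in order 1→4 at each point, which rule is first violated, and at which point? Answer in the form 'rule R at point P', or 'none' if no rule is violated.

Zone of each point (C = within 1σ̂, B = 1σ̂–2σ̂, A = 2σ̂–3σ̂, * = beyond 3σ̂; sign = side of CL): 1:+C, 2:+B, 3:-C, 4:-C, 5:-C, 6:-C, 7:+C, 8:+B, 9:+C, 10:-C, 11:-C, 12:-C
No rule fires across all 12 points.

none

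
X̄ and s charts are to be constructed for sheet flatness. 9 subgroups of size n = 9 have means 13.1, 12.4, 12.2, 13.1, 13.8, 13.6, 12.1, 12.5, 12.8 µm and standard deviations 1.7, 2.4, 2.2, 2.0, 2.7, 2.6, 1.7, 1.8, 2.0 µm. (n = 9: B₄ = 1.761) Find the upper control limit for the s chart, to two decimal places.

s̄ = (1.7 + 2.4 + 2.2 + 2.0 + 2.7 + 2.6 + 1.7 + 1.8 + 2.0) / 9 = 2.1222
UCL_s = B₄·s̄ = 1.761 × 2.1222 = 3.7372

3.74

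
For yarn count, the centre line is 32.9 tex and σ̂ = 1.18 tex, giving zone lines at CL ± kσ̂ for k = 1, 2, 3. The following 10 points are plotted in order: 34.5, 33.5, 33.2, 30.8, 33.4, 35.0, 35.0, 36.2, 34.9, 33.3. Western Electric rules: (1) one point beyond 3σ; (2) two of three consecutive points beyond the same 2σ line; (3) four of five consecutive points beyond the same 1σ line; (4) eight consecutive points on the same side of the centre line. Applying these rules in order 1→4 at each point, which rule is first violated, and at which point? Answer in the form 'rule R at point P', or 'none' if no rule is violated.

Zone of each point (C = within 1σ̂, B = 1σ̂–2σ̂, A = 2σ̂–3σ̂, * = beyond 3σ̂; sign = side of CL): 1:+B, 2:+C, 3:+C, 4:-B, 5:+C, 6:+B, 7:+B, 8:+A, 9:+B, 10:+C
Rule 3 (four of five consecutive points beyond the same 1σ limit) is satisfied at point 9.

rule 3 at point 9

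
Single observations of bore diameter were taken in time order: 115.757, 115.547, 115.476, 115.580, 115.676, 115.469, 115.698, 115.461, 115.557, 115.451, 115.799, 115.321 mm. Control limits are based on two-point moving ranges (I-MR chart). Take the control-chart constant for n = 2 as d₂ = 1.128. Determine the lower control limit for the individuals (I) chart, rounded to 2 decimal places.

115.04

X̄ = (115.757 + 115.547 + 115.476 + 115.580 + 115.676 + 115.469 + 115.698 + 115.461 + 115.557 + 115.451 + 115.799 + 115.321) / 12 = 115.5660
Moving ranges: 0.210, 0.071, 0.104, 0.096, 0.207, 0.229, 0.237, 0.096, 0.106, 0.348, 0.478; M̄R̄ = 2.1820 / 11 = 0.1984
LCL = X̄ − 3·M̄R̄/d₂ = 115.5660 − 3 × 0.1984 / 1.128 = 115.0384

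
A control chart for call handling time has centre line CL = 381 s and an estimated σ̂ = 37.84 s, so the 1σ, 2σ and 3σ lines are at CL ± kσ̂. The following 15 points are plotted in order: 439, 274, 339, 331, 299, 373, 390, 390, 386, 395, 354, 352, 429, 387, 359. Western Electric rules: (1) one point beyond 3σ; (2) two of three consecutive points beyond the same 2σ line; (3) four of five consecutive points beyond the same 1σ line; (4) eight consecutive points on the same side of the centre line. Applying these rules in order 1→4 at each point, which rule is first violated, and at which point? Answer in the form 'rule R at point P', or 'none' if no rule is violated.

Zone of each point (C = within 1σ̂, B = 1σ̂–2σ̂, A = 2σ̂–3σ̂, * = beyond 3σ̂; sign = side of CL): 1:+B, 2:-A, 3:-B, 4:-B, 5:-A, 6:-C, 7:+C, 8:+C, 9:+C, 10:+C, 11:-C, 12:-C, 13:+B, 14:+C, 15:-C
Rule 3 (four of five consecutive points beyond the same 1σ limit) is satisfied at point 5.

rule 3 at point 5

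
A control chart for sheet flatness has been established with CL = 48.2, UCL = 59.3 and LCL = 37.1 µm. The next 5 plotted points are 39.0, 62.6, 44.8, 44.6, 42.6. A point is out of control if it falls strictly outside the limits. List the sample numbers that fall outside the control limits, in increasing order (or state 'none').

2

Compare each point to [37.1, 59.3]: sample 2 = 62.6 > UCL.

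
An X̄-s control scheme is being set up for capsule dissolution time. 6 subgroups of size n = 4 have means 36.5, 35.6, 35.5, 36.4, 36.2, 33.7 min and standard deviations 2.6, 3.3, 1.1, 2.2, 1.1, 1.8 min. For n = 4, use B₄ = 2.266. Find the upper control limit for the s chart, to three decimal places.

s̄ = (2.6 + 3.3 + 1.1 + 2.2 + 1.1 + 1.8) / 6 = 2.0167
UCL_s = B₄·s̄ = 2.266 × 2.0167 = 4.5698

4.570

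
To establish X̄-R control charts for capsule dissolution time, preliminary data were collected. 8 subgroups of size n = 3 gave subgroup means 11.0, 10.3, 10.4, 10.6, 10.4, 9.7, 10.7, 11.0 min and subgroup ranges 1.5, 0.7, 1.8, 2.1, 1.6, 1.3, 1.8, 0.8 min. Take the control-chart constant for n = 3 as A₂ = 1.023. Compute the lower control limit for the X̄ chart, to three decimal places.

9.029

X̄̄ = (11.0 + 10.3 + 10.4 + 10.6 + 10.4 + 9.7 + 10.7 + 11.0) / 8 = 84.1000 / 8 = 10.5125
R̄ = (1.5 + 0.7 + 1.8 + 2.1 + 1.6 + 1.3 + 1.8 + 0.8) / 8 = 11.6000 / 8 = 1.4500
LCL = X̄̄ − A₂·R̄ = 10.5125 − 1.023 × 1.4500 = 9.0291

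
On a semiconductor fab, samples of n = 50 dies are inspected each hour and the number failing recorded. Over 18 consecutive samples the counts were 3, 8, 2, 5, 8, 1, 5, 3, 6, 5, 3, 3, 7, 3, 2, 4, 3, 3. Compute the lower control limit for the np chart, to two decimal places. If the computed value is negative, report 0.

p̄ = Σdᵢ / (k·n) = 74 / (18 × 50) = 0.08222
LCL = np̄ − 3·√(np̄(1−p̄)) = 4.1111 − 3 × 1.9424 = -1.7162 → 0 (negative, so LCL = 0)

0.00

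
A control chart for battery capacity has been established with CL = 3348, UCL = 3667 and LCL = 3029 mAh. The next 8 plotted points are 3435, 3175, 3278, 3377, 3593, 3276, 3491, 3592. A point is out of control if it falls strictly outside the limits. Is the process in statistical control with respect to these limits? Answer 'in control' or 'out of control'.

All 8 points lie within [3029, 3667].

in control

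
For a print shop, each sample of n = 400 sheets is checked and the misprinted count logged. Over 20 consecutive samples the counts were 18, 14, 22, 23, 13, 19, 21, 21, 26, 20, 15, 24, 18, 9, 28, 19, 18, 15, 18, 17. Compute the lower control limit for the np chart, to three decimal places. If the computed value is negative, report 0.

p̄ = Σdᵢ / (k·n) = 378 / (20 × 400) = 0.04725
LCL = np̄ − 3·√(np̄(1−p̄)) = 18.9000 − 3 × 4.2435 = 6.1696

6.170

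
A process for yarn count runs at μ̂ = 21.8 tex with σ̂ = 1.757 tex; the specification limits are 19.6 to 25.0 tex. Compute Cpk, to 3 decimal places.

Cpu = (USL − μ̂) / (3σ̂) = (25.0 − 21.8) / (3 × 1.757) = 0.6071; Cpl = (μ̂ − LSL) / (3σ̂) = (21.8 − 19.6) / (3 × 1.757) = 0.4174; Cpk = min(Cpu, Cpl) = 0.4174

0.417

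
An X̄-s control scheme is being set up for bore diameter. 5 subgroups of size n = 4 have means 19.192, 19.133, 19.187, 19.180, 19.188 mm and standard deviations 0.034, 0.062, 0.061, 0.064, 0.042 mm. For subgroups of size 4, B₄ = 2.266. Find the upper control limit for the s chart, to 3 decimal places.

s̄ = (0.034 + 0.062 + 0.061 + 0.064 + 0.042) / 5 = 0.0526
UCL_s = B₄·s̄ = 2.266 × 0.0526 = 0.1192

0.119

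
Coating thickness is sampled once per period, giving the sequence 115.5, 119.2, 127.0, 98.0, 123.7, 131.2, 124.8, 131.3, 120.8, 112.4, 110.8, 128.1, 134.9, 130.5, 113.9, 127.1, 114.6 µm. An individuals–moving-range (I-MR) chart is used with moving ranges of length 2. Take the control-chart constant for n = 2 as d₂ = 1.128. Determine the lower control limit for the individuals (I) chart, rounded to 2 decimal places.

X̄ = (115.5 + 119.2 + 127.0 + 98.0 + 123.7 + 131.2 + 124.8 + 131.3 + 120.8 + 112.4 + 110.8 + 128.1 + 134.9 + 130.5 + 113.9 + 127.1 + 114.6) / 17 = 121.4000
Moving ranges: 3.7, 7.8, 29.0, 25.7, 7.5, 6.4, 6.5, 10.5, 8.4, 1.6, 17.3, 6.8, 4.4, 16.6, 13.2, 12.5; M̄R̄ = 177.9000 / 16 = 11.1188
LCL = X̄ − 3·M̄R̄/d₂ = 121.4000 − 3 × 11.1188 / 1.128 = 91.8289

91.83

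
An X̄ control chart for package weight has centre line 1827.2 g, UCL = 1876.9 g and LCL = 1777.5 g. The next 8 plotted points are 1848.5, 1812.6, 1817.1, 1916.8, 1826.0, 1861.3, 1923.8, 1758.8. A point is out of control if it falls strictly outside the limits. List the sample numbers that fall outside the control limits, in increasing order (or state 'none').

4, 7, 8

Compare each point to [1777.5, 1876.9]: sample 4 = 1916.8 > UCL; sample 7 = 1923.8 > UCL; sample 8 = 1758.8 < LCL.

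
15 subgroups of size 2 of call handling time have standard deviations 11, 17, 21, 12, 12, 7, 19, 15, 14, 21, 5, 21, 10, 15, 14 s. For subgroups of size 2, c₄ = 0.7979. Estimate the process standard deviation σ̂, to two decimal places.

s̄ = (11 + 17 + 21 + 12 + 12 + 7 + 19 + 15 + 14 + 21 + 5 + 21 + 10 + 15 + 14) / 15 = 14.2667
σ̂ = s̄ / c₄ = 14.2667 / 0.7979 = 17.8803

17.88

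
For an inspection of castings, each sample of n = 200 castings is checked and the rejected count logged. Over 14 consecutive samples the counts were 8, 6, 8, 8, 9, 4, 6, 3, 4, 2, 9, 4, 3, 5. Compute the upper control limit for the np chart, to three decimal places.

12.668

p̄ = Σdᵢ / (k·n) = 79 / (14 × 200) = 0.02821
UCL = np̄ + 3·√(np̄(1−p̄)) = 5.6429 + 3 × √(5.6429×0.97179) = 5.6429 + 3 × 2.3417 = 12.6680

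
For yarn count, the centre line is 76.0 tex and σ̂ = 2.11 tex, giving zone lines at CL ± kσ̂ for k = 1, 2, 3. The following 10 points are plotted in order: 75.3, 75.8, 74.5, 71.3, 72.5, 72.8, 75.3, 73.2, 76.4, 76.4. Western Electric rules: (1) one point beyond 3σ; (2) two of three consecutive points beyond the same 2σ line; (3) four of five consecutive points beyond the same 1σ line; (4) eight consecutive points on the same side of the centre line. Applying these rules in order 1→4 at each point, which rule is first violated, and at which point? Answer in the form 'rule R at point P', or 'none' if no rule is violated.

Zone of each point (C = within 1σ̂, B = 1σ̂–2σ̂, A = 2σ̂–3σ̂, * = beyond 3σ̂; sign = side of CL): 1:-C, 2:-C, 3:-C, 4:-A, 5:-B, 6:-B, 7:-C, 8:-B, 9:+C, 10:+C
Rule 3 (four of five consecutive points beyond the same 1σ limit) is satisfied at point 8.

rule 3 at point 8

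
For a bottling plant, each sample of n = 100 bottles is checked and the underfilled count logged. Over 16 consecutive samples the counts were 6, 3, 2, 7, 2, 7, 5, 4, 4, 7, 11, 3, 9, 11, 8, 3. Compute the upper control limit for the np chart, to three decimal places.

12.734

p̄ = Σdᵢ / (k·n) = 92 / (16 × 100) = 0.05750
UCL = np̄ + 3·√(np̄(1−p̄)) = 5.7500 + 3 × √(5.7500×0.94250) = 5.7500 + 3 × 2.3280 = 12.7339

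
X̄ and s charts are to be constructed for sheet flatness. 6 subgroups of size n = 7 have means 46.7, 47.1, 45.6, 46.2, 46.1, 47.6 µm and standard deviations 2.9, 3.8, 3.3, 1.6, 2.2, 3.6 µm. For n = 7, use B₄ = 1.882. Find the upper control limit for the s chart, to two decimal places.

5.46

s̄ = (2.9 + 3.8 + 3.3 + 1.6 + 2.2 + 3.6) / 6 = 2.9000
UCL_s = B₄·s̄ = 1.882 × 2.9000 = 5.4578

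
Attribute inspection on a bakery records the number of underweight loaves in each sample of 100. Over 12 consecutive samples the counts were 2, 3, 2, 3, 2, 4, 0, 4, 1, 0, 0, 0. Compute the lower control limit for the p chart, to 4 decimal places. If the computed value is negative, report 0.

0.0000

p̄ = Σdᵢ / (k·n) = 21 / (12 × 100) = 0.01750
LCL = p̄ − 3·√(p̄(1−p̄)/n) = 0.01750 − 3 × 0.01311 = -0.02184 → 0 (negative, so LCL = 0)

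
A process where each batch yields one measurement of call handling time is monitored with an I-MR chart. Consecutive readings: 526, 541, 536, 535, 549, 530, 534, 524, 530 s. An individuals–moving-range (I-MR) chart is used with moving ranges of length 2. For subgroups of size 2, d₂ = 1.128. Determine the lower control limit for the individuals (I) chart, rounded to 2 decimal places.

509.29

X̄ = (526 + 541 + 536 + 535 + 549 + 530 + 534 + 524 + 530) / 9 = 533.8889
Moving ranges: 15, 5, 1, 14, 19, 4, 10, 6; M̄R̄ = 74.0000 / 8 = 9.2500
LCL = X̄ − 3·M̄R̄/d₂ = 533.8889 − 3 × 9.2500 / 1.128 = 509.2878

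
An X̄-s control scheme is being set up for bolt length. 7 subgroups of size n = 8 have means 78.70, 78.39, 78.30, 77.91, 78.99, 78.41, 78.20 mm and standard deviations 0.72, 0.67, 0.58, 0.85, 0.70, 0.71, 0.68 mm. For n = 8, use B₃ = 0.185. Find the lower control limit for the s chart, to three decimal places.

s̄ = (0.72 + 0.67 + 0.58 + 0.85 + 0.70 + 0.71 + 0.68) / 7 = 0.7014
LCL_s = B₃·s̄ = 0.185 × 0.7014 = 0.1298

0.130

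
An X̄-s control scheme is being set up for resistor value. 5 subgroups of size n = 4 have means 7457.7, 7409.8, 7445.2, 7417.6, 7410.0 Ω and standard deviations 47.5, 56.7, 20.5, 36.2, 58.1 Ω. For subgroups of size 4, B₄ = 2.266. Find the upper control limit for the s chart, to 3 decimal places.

99.251

s̄ = (47.5 + 56.7 + 20.5 + 36.2 + 58.1) / 5 = 43.8000
UCL_s = B₄·s̄ = 2.266 × 43.8000 = 99.2508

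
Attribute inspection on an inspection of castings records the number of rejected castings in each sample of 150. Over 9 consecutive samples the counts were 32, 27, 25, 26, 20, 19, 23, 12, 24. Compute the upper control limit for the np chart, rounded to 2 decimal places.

p̄ = Σdᵢ / (k·n) = 208 / (9 × 150) = 0.15407
UCL = np̄ + 3·√(np̄(1−p̄)) = 23.1111 + 3 × √(23.1111×0.84593) = 23.1111 + 3 × 4.4216 = 36.3758

36.38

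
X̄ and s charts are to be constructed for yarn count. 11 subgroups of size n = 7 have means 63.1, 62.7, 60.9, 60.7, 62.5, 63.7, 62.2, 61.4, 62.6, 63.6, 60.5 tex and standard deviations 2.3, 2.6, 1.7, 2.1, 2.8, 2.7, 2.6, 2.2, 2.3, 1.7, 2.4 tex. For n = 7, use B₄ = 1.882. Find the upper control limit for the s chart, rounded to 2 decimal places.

s̄ = (2.3 + 2.6 + 1.7 + 2.1 + 2.8 + 2.7 + 2.6 + 2.2 + 2.3 + 1.7 + 2.4) / 11 = 2.3091
UCL_s = B₄·s̄ = 1.882 × 2.3091 = 4.3457

4.35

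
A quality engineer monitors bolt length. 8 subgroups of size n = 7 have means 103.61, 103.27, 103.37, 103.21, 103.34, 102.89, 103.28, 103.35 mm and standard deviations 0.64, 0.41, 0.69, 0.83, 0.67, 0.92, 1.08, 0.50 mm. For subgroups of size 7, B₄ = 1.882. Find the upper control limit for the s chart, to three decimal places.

1.350

s̄ = (0.64 + 0.41 + 0.69 + 0.83 + 0.67 + 0.92 + 1.08 + 0.50) / 8 = 0.7175
UCL_s = B₄·s̄ = 1.882 × 0.7175 = 1.3503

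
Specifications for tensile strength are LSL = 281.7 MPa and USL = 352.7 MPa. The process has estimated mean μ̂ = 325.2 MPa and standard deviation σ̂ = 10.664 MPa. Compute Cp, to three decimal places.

1.110

Cp = (USL − LSL) / (6σ̂) = (352.7 − 281.7) / (6 × 10.664) = 71.0000 / 63.9840 = 1.1097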